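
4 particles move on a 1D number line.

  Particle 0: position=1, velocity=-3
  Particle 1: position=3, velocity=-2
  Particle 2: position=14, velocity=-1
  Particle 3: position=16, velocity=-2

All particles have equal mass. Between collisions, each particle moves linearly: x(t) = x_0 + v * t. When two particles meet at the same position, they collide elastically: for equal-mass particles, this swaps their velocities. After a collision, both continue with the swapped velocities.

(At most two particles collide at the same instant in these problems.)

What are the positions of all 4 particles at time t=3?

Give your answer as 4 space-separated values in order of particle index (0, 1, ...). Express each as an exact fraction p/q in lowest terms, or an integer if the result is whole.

Collision at t=2: particles 2 and 3 swap velocities; positions: p0=-5 p1=-1 p2=12 p3=12; velocities now: v0=-3 v1=-2 v2=-2 v3=-1
Advance to t=3 (no further collisions before then); velocities: v0=-3 v1=-2 v2=-2 v3=-1; positions = -8 -3 10 11

Answer: -8 -3 10 11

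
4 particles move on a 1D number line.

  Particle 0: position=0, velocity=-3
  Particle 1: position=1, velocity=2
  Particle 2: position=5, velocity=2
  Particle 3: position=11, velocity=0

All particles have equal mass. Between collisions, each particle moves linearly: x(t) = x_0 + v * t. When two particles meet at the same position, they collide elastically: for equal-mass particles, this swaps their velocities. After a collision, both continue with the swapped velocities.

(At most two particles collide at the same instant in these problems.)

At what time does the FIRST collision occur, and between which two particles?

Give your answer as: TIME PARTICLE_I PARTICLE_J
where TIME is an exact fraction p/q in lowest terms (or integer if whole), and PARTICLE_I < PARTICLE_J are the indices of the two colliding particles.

Pair (0,1): pos 0,1 vel -3,2 -> not approaching (rel speed -5 <= 0)
Pair (1,2): pos 1,5 vel 2,2 -> not approaching (rel speed 0 <= 0)
Pair (2,3): pos 5,11 vel 2,0 -> gap=6, closing at 2/unit, collide at t=3
Earliest collision: t=3 between 2 and 3

Answer: 3 2 3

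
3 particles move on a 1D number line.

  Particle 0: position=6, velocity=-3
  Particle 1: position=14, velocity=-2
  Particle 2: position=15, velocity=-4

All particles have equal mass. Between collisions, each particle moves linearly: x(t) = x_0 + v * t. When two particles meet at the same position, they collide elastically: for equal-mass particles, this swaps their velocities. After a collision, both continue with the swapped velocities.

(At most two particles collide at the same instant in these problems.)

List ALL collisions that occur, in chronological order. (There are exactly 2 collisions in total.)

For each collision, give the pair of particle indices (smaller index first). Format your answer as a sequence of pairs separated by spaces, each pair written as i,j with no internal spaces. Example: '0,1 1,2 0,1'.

Collision at t=1/2: particles 1 and 2 swap velocities; positions: p0=9/2 p1=13 p2=13; velocities now: v0=-3 v1=-4 v2=-2
Collision at t=9: particles 0 and 1 swap velocities; positions: p0=-21 p1=-21 p2=-4; velocities now: v0=-4 v1=-3 v2=-2

Answer: 1,2 0,1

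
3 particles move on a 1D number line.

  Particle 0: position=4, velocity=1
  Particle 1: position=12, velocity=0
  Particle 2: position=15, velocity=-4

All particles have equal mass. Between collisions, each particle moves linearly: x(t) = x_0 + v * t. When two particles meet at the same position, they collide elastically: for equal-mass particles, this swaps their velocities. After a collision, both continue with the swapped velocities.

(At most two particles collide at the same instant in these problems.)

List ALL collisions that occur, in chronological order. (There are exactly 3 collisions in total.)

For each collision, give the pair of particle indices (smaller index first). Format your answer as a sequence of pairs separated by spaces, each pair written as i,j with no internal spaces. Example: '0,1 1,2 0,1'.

Collision at t=3/4: particles 1 and 2 swap velocities; positions: p0=19/4 p1=12 p2=12; velocities now: v0=1 v1=-4 v2=0
Collision at t=11/5: particles 0 and 1 swap velocities; positions: p0=31/5 p1=31/5 p2=12; velocities now: v0=-4 v1=1 v2=0
Collision at t=8: particles 1 and 2 swap velocities; positions: p0=-17 p1=12 p2=12; velocities now: v0=-4 v1=0 v2=1

Answer: 1,2 0,1 1,2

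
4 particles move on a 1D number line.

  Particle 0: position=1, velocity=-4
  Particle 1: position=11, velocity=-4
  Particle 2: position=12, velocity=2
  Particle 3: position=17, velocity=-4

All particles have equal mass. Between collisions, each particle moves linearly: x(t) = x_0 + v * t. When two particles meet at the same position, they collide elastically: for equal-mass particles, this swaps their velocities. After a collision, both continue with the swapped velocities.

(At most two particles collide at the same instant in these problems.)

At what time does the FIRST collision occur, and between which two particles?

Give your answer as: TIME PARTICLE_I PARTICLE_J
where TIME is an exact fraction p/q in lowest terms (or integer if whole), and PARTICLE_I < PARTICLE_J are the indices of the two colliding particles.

Answer: 5/6 2 3

Derivation:
Pair (0,1): pos 1,11 vel -4,-4 -> not approaching (rel speed 0 <= 0)
Pair (1,2): pos 11,12 vel -4,2 -> not approaching (rel speed -6 <= 0)
Pair (2,3): pos 12,17 vel 2,-4 -> gap=5, closing at 6/unit, collide at t=5/6
Earliest collision: t=5/6 between 2 and 3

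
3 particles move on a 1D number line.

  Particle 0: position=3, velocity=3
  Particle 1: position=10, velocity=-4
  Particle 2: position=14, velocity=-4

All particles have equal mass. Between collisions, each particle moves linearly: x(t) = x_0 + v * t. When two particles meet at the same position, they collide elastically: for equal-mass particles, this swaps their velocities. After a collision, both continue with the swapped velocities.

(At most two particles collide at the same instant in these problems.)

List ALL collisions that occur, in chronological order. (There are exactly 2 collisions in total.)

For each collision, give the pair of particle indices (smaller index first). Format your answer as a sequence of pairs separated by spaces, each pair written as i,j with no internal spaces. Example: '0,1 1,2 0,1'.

Answer: 0,1 1,2

Derivation:
Collision at t=1: particles 0 and 1 swap velocities; positions: p0=6 p1=6 p2=10; velocities now: v0=-4 v1=3 v2=-4
Collision at t=11/7: particles 1 and 2 swap velocities; positions: p0=26/7 p1=54/7 p2=54/7; velocities now: v0=-4 v1=-4 v2=3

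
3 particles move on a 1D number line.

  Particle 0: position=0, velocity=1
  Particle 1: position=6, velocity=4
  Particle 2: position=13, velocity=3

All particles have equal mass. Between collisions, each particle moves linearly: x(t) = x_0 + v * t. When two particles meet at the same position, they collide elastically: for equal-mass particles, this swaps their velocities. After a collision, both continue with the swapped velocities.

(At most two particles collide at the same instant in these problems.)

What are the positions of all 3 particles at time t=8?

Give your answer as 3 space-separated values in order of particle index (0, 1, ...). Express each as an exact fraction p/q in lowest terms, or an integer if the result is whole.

Answer: 8 37 38

Derivation:
Collision at t=7: particles 1 and 2 swap velocities; positions: p0=7 p1=34 p2=34; velocities now: v0=1 v1=3 v2=4
Advance to t=8 (no further collisions before then); velocities: v0=1 v1=3 v2=4; positions = 8 37 38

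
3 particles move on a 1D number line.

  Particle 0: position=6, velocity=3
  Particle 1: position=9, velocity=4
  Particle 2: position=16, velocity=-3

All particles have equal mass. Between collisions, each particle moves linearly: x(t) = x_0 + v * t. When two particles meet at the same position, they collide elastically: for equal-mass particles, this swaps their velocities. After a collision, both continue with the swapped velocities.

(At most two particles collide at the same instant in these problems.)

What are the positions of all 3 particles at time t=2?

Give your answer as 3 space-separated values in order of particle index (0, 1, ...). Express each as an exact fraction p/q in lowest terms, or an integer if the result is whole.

Answer: 10 12 17

Derivation:
Collision at t=1: particles 1 and 2 swap velocities; positions: p0=9 p1=13 p2=13; velocities now: v0=3 v1=-3 v2=4
Collision at t=5/3: particles 0 and 1 swap velocities; positions: p0=11 p1=11 p2=47/3; velocities now: v0=-3 v1=3 v2=4
Advance to t=2 (no further collisions before then); velocities: v0=-3 v1=3 v2=4; positions = 10 12 17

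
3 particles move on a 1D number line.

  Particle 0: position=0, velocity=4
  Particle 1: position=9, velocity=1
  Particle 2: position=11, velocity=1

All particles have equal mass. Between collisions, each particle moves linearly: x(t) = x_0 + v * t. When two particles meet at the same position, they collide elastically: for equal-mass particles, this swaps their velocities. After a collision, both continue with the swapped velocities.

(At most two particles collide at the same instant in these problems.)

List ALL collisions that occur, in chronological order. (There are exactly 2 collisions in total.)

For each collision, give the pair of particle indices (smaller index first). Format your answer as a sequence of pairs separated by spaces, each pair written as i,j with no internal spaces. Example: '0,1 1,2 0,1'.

Collision at t=3: particles 0 and 1 swap velocities; positions: p0=12 p1=12 p2=14; velocities now: v0=1 v1=4 v2=1
Collision at t=11/3: particles 1 and 2 swap velocities; positions: p0=38/3 p1=44/3 p2=44/3; velocities now: v0=1 v1=1 v2=4

Answer: 0,1 1,2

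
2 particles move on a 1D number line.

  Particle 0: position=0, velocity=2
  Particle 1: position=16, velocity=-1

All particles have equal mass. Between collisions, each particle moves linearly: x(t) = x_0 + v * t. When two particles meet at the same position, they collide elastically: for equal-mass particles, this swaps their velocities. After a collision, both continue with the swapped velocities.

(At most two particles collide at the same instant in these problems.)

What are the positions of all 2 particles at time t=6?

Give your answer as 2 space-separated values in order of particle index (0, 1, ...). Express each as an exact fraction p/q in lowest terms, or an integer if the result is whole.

Collision at t=16/3: particles 0 and 1 swap velocities; positions: p0=32/3 p1=32/3; velocities now: v0=-1 v1=2
Advance to t=6 (no further collisions before then); velocities: v0=-1 v1=2; positions = 10 12

Answer: 10 12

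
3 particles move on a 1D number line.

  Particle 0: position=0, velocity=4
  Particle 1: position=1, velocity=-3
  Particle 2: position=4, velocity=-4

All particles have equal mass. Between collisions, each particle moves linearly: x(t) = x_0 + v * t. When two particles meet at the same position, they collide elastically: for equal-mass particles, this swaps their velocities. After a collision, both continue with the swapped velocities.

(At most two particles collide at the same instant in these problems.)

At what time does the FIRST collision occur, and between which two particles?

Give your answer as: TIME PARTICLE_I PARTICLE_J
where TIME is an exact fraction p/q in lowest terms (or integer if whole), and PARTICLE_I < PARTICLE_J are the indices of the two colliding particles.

Answer: 1/7 0 1

Derivation:
Pair (0,1): pos 0,1 vel 4,-3 -> gap=1, closing at 7/unit, collide at t=1/7
Pair (1,2): pos 1,4 vel -3,-4 -> gap=3, closing at 1/unit, collide at t=3
Earliest collision: t=1/7 between 0 and 1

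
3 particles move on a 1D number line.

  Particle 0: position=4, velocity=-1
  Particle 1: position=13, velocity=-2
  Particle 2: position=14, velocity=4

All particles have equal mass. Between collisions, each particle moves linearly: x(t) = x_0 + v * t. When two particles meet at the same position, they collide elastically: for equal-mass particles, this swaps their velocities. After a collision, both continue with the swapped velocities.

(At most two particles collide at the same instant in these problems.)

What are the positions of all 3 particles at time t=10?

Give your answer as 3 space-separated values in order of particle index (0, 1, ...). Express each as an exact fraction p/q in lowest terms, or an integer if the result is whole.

Answer: -7 -6 54

Derivation:
Collision at t=9: particles 0 and 1 swap velocities; positions: p0=-5 p1=-5 p2=50; velocities now: v0=-2 v1=-1 v2=4
Advance to t=10 (no further collisions before then); velocities: v0=-2 v1=-1 v2=4; positions = -7 -6 54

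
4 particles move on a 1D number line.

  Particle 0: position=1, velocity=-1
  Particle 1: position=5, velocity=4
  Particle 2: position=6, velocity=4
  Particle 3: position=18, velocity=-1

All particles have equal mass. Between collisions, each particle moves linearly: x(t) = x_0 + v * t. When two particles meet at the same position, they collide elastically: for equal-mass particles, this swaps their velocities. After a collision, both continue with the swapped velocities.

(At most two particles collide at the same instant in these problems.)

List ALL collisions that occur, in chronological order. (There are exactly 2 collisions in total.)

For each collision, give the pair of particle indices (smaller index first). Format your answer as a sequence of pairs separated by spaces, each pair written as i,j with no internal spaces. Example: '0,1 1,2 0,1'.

Collision at t=12/5: particles 2 and 3 swap velocities; positions: p0=-7/5 p1=73/5 p2=78/5 p3=78/5; velocities now: v0=-1 v1=4 v2=-1 v3=4
Collision at t=13/5: particles 1 and 2 swap velocities; positions: p0=-8/5 p1=77/5 p2=77/5 p3=82/5; velocities now: v0=-1 v1=-1 v2=4 v3=4

Answer: 2,3 1,2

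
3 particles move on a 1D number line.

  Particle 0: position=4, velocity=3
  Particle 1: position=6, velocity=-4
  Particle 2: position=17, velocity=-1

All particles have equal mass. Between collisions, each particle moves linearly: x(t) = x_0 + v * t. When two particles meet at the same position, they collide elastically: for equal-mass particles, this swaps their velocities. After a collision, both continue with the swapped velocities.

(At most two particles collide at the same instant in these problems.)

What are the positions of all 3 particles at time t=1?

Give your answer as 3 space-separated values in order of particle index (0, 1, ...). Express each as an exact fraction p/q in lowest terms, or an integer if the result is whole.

Answer: 2 7 16

Derivation:
Collision at t=2/7: particles 0 and 1 swap velocities; positions: p0=34/7 p1=34/7 p2=117/7; velocities now: v0=-4 v1=3 v2=-1
Advance to t=1 (no further collisions before then); velocities: v0=-4 v1=3 v2=-1; positions = 2 7 16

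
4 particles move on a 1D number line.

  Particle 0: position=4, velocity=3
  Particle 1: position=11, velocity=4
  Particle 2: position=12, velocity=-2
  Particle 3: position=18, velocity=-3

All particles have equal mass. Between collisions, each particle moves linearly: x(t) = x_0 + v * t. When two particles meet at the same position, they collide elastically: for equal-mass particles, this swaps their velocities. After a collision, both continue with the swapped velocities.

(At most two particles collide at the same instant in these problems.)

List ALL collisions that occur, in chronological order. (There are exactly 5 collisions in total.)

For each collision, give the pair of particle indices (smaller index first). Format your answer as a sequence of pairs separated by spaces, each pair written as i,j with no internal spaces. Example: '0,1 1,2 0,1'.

Collision at t=1/6: particles 1 and 2 swap velocities; positions: p0=9/2 p1=35/3 p2=35/3 p3=35/2; velocities now: v0=3 v1=-2 v2=4 v3=-3
Collision at t=1: particles 2 and 3 swap velocities; positions: p0=7 p1=10 p2=15 p3=15; velocities now: v0=3 v1=-2 v2=-3 v3=4
Collision at t=8/5: particles 0 and 1 swap velocities; positions: p0=44/5 p1=44/5 p2=66/5 p3=87/5; velocities now: v0=-2 v1=3 v2=-3 v3=4
Collision at t=7/3: particles 1 and 2 swap velocities; positions: p0=22/3 p1=11 p2=11 p3=61/3; velocities now: v0=-2 v1=-3 v2=3 v3=4
Collision at t=6: particles 0 and 1 swap velocities; positions: p0=0 p1=0 p2=22 p3=35; velocities now: v0=-3 v1=-2 v2=3 v3=4

Answer: 1,2 2,3 0,1 1,2 0,1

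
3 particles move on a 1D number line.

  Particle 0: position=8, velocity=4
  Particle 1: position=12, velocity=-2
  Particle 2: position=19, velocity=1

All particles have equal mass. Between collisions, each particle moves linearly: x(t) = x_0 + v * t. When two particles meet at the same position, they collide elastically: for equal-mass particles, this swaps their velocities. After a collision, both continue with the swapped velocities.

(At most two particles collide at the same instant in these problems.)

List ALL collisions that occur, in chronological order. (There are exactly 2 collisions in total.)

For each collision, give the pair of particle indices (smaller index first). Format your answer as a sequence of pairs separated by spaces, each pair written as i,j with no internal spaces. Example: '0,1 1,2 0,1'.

Collision at t=2/3: particles 0 and 1 swap velocities; positions: p0=32/3 p1=32/3 p2=59/3; velocities now: v0=-2 v1=4 v2=1
Collision at t=11/3: particles 1 and 2 swap velocities; positions: p0=14/3 p1=68/3 p2=68/3; velocities now: v0=-2 v1=1 v2=4

Answer: 0,1 1,2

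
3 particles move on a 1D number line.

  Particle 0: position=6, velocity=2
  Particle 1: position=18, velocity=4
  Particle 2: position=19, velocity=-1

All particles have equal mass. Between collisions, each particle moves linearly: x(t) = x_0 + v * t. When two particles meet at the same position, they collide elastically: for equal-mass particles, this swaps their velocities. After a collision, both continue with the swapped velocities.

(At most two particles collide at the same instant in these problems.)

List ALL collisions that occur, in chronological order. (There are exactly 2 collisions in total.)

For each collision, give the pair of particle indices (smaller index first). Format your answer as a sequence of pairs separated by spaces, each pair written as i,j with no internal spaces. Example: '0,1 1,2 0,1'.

Collision at t=1/5: particles 1 and 2 swap velocities; positions: p0=32/5 p1=94/5 p2=94/5; velocities now: v0=2 v1=-1 v2=4
Collision at t=13/3: particles 0 and 1 swap velocities; positions: p0=44/3 p1=44/3 p2=106/3; velocities now: v0=-1 v1=2 v2=4

Answer: 1,2 0,1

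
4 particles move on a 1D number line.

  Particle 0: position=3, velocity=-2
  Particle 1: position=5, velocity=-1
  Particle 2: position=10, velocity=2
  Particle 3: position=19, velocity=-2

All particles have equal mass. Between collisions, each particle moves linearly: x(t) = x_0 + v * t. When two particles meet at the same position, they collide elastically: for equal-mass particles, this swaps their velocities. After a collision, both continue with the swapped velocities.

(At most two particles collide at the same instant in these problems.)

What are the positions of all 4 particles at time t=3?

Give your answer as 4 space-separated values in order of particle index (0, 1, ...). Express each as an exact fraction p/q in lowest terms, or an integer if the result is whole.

Answer: -3 2 13 16

Derivation:
Collision at t=9/4: particles 2 and 3 swap velocities; positions: p0=-3/2 p1=11/4 p2=29/2 p3=29/2; velocities now: v0=-2 v1=-1 v2=-2 v3=2
Advance to t=3 (no further collisions before then); velocities: v0=-2 v1=-1 v2=-2 v3=2; positions = -3 2 13 16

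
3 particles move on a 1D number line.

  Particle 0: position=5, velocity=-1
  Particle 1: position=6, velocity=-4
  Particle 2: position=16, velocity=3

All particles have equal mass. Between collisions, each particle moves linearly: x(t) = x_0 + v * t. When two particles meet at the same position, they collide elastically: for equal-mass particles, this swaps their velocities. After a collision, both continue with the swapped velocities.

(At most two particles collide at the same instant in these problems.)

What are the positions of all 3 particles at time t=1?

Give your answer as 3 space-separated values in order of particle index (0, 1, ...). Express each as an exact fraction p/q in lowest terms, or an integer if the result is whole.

Answer: 2 4 19

Derivation:
Collision at t=1/3: particles 0 and 1 swap velocities; positions: p0=14/3 p1=14/3 p2=17; velocities now: v0=-4 v1=-1 v2=3
Advance to t=1 (no further collisions before then); velocities: v0=-4 v1=-1 v2=3; positions = 2 4 19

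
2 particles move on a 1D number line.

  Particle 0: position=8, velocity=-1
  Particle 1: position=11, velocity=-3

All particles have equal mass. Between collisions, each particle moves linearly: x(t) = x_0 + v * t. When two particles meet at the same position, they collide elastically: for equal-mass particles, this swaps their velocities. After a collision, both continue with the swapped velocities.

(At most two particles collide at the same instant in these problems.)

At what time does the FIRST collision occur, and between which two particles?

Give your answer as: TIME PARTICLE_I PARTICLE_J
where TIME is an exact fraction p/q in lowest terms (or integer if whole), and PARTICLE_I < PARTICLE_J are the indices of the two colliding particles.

Answer: 3/2 0 1

Derivation:
Pair (0,1): pos 8,11 vel -1,-3 -> gap=3, closing at 2/unit, collide at t=3/2
Earliest collision: t=3/2 between 0 and 1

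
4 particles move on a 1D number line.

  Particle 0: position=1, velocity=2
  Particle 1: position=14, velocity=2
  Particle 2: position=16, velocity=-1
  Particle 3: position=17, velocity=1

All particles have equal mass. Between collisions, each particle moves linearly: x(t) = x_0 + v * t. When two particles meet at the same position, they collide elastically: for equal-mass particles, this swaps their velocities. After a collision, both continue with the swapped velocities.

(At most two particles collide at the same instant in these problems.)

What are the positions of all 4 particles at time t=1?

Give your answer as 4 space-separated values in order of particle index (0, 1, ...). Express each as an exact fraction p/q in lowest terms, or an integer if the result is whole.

Answer: 3 15 16 18

Derivation:
Collision at t=2/3: particles 1 and 2 swap velocities; positions: p0=7/3 p1=46/3 p2=46/3 p3=53/3; velocities now: v0=2 v1=-1 v2=2 v3=1
Advance to t=1 (no further collisions before then); velocities: v0=2 v1=-1 v2=2 v3=1; positions = 3 15 16 18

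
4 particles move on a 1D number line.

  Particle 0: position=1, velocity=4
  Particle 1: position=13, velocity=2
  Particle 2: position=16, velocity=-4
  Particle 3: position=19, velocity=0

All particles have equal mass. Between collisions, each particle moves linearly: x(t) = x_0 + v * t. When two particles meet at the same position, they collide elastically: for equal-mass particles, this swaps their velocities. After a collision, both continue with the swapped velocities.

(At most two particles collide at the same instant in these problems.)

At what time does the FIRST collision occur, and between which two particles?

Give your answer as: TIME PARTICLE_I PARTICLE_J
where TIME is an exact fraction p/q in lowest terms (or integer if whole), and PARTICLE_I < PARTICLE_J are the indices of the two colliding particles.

Answer: 1/2 1 2

Derivation:
Pair (0,1): pos 1,13 vel 4,2 -> gap=12, closing at 2/unit, collide at t=6
Pair (1,2): pos 13,16 vel 2,-4 -> gap=3, closing at 6/unit, collide at t=1/2
Pair (2,3): pos 16,19 vel -4,0 -> not approaching (rel speed -4 <= 0)
Earliest collision: t=1/2 between 1 and 2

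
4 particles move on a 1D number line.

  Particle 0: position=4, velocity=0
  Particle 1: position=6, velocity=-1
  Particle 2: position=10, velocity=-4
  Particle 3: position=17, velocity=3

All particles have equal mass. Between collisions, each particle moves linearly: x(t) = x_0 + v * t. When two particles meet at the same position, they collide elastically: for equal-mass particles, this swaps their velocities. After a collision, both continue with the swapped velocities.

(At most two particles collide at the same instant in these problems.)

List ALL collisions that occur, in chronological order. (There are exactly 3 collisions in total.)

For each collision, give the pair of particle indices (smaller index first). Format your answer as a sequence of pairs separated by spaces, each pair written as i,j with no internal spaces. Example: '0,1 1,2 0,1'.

Collision at t=4/3: particles 1 and 2 swap velocities; positions: p0=4 p1=14/3 p2=14/3 p3=21; velocities now: v0=0 v1=-4 v2=-1 v3=3
Collision at t=3/2: particles 0 and 1 swap velocities; positions: p0=4 p1=4 p2=9/2 p3=43/2; velocities now: v0=-4 v1=0 v2=-1 v3=3
Collision at t=2: particles 1 and 2 swap velocities; positions: p0=2 p1=4 p2=4 p3=23; velocities now: v0=-4 v1=-1 v2=0 v3=3

Answer: 1,2 0,1 1,2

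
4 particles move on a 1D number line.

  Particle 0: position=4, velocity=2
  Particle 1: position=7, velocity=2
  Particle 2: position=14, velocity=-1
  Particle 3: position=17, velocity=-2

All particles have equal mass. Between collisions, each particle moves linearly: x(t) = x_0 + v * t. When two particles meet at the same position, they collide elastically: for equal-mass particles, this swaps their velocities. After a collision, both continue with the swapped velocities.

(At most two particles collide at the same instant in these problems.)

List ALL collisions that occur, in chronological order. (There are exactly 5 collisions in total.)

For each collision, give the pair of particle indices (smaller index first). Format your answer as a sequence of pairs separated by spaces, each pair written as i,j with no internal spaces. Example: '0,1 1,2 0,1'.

Answer: 1,2 2,3 1,2 0,1 1,2

Derivation:
Collision at t=7/3: particles 1 and 2 swap velocities; positions: p0=26/3 p1=35/3 p2=35/3 p3=37/3; velocities now: v0=2 v1=-1 v2=2 v3=-2
Collision at t=5/2: particles 2 and 3 swap velocities; positions: p0=9 p1=23/2 p2=12 p3=12; velocities now: v0=2 v1=-1 v2=-2 v3=2
Collision at t=3: particles 1 and 2 swap velocities; positions: p0=10 p1=11 p2=11 p3=13; velocities now: v0=2 v1=-2 v2=-1 v3=2
Collision at t=13/4: particles 0 and 1 swap velocities; positions: p0=21/2 p1=21/2 p2=43/4 p3=27/2; velocities now: v0=-2 v1=2 v2=-1 v3=2
Collision at t=10/3: particles 1 and 2 swap velocities; positions: p0=31/3 p1=32/3 p2=32/3 p3=41/3; velocities now: v0=-2 v1=-1 v2=2 v3=2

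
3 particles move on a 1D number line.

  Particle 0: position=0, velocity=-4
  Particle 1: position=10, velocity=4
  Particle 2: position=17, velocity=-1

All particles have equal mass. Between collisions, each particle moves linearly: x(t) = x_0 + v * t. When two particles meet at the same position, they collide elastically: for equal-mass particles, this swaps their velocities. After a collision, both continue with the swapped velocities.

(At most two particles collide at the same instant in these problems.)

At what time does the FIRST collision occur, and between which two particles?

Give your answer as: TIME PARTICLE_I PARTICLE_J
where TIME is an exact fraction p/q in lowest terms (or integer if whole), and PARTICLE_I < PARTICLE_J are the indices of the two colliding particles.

Pair (0,1): pos 0,10 vel -4,4 -> not approaching (rel speed -8 <= 0)
Pair (1,2): pos 10,17 vel 4,-1 -> gap=7, closing at 5/unit, collide at t=7/5
Earliest collision: t=7/5 between 1 and 2

Answer: 7/5 1 2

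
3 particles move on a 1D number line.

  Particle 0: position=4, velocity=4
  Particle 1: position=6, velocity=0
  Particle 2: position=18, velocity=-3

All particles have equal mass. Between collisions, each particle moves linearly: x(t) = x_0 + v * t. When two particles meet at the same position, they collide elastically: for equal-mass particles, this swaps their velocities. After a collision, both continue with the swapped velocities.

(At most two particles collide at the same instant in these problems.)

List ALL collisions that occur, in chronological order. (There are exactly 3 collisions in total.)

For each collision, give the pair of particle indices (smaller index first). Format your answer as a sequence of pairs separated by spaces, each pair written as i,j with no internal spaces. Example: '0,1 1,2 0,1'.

Answer: 0,1 1,2 0,1

Derivation:
Collision at t=1/2: particles 0 and 1 swap velocities; positions: p0=6 p1=6 p2=33/2; velocities now: v0=0 v1=4 v2=-3
Collision at t=2: particles 1 and 2 swap velocities; positions: p0=6 p1=12 p2=12; velocities now: v0=0 v1=-3 v2=4
Collision at t=4: particles 0 and 1 swap velocities; positions: p0=6 p1=6 p2=20; velocities now: v0=-3 v1=0 v2=4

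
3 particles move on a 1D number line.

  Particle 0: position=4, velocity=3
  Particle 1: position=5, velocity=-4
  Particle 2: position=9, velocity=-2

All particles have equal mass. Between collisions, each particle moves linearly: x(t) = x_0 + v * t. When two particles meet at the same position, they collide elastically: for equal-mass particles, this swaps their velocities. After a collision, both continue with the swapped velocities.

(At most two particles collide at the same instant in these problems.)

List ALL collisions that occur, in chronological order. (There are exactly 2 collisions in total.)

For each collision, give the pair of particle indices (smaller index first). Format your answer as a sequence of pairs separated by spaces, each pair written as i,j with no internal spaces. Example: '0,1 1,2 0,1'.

Answer: 0,1 1,2

Derivation:
Collision at t=1/7: particles 0 and 1 swap velocities; positions: p0=31/7 p1=31/7 p2=61/7; velocities now: v0=-4 v1=3 v2=-2
Collision at t=1: particles 1 and 2 swap velocities; positions: p0=1 p1=7 p2=7; velocities now: v0=-4 v1=-2 v2=3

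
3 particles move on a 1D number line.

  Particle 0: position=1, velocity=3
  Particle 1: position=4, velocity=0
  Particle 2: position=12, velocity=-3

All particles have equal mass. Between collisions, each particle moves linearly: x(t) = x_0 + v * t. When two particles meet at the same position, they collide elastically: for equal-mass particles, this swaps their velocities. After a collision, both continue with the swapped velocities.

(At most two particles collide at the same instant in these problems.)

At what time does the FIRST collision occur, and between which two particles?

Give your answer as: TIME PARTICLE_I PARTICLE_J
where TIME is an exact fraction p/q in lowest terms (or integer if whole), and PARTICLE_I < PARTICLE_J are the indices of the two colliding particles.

Answer: 1 0 1

Derivation:
Pair (0,1): pos 1,4 vel 3,0 -> gap=3, closing at 3/unit, collide at t=1
Pair (1,2): pos 4,12 vel 0,-3 -> gap=8, closing at 3/unit, collide at t=8/3
Earliest collision: t=1 between 0 and 1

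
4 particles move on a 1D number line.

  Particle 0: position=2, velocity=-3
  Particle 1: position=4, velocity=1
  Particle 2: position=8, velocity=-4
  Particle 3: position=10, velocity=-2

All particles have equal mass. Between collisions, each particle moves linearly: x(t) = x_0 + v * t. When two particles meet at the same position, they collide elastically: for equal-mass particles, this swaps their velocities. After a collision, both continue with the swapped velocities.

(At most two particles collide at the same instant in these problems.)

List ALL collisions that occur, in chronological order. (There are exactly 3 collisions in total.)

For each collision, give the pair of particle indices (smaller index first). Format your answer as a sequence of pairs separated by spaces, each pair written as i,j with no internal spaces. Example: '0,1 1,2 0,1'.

Collision at t=4/5: particles 1 and 2 swap velocities; positions: p0=-2/5 p1=24/5 p2=24/5 p3=42/5; velocities now: v0=-3 v1=-4 v2=1 v3=-2
Collision at t=2: particles 2 and 3 swap velocities; positions: p0=-4 p1=0 p2=6 p3=6; velocities now: v0=-3 v1=-4 v2=-2 v3=1
Collision at t=6: particles 0 and 1 swap velocities; positions: p0=-16 p1=-16 p2=-2 p3=10; velocities now: v0=-4 v1=-3 v2=-2 v3=1

Answer: 1,2 2,3 0,1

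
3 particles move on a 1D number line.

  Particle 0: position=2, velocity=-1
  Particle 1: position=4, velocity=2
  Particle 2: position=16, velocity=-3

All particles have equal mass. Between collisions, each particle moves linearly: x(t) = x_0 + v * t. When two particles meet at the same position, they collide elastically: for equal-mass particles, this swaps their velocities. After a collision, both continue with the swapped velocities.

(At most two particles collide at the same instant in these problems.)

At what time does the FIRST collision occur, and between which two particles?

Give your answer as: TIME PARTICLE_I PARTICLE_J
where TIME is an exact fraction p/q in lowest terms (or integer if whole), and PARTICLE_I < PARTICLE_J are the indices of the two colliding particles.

Pair (0,1): pos 2,4 vel -1,2 -> not approaching (rel speed -3 <= 0)
Pair (1,2): pos 4,16 vel 2,-3 -> gap=12, closing at 5/unit, collide at t=12/5
Earliest collision: t=12/5 between 1 and 2

Answer: 12/5 1 2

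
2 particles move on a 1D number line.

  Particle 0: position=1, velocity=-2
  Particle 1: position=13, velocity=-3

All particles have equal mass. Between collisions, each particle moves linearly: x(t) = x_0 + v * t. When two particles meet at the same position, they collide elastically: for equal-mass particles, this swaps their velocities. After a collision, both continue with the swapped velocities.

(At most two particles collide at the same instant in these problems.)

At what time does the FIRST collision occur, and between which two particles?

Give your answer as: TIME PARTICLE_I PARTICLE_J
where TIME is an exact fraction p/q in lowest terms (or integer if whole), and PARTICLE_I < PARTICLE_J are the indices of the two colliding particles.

Pair (0,1): pos 1,13 vel -2,-3 -> gap=12, closing at 1/unit, collide at t=12
Earliest collision: t=12 between 0 and 1

Answer: 12 0 1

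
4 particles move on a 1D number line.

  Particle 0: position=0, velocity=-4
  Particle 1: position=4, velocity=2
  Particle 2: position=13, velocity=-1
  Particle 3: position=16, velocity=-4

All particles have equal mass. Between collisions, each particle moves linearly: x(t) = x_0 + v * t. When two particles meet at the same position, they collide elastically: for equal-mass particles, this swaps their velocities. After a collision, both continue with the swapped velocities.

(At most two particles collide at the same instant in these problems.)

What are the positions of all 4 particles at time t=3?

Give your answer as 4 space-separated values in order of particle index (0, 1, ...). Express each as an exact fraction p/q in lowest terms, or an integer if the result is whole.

Collision at t=1: particles 2 and 3 swap velocities; positions: p0=-4 p1=6 p2=12 p3=12; velocities now: v0=-4 v1=2 v2=-4 v3=-1
Collision at t=2: particles 1 and 2 swap velocities; positions: p0=-8 p1=8 p2=8 p3=11; velocities now: v0=-4 v1=-4 v2=2 v3=-1
Collision at t=3: particles 2 and 3 swap velocities; positions: p0=-12 p1=4 p2=10 p3=10; velocities now: v0=-4 v1=-4 v2=-1 v3=2
Advance to t=3 (no further collisions before then); velocities: v0=-4 v1=-4 v2=-1 v3=2; positions = -12 4 10 10

Answer: -12 4 10 10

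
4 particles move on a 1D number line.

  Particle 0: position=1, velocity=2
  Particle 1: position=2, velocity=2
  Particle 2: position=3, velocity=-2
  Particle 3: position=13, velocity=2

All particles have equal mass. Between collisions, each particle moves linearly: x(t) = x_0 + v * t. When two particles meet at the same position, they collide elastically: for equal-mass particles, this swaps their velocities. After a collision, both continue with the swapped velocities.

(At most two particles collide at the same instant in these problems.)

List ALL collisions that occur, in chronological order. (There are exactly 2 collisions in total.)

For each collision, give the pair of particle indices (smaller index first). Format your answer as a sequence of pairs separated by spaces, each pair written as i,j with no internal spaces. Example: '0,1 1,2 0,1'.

Answer: 1,2 0,1

Derivation:
Collision at t=1/4: particles 1 and 2 swap velocities; positions: p0=3/2 p1=5/2 p2=5/2 p3=27/2; velocities now: v0=2 v1=-2 v2=2 v3=2
Collision at t=1/2: particles 0 and 1 swap velocities; positions: p0=2 p1=2 p2=3 p3=14; velocities now: v0=-2 v1=2 v2=2 v3=2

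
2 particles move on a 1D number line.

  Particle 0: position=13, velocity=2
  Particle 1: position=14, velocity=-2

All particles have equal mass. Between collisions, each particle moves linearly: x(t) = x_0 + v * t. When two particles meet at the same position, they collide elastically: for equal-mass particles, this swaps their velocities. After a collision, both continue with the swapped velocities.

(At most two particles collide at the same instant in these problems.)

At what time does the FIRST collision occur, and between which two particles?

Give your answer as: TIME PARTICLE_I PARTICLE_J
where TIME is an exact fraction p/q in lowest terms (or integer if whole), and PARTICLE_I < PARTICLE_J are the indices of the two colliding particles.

Pair (0,1): pos 13,14 vel 2,-2 -> gap=1, closing at 4/unit, collide at t=1/4
Earliest collision: t=1/4 between 0 and 1

Answer: 1/4 0 1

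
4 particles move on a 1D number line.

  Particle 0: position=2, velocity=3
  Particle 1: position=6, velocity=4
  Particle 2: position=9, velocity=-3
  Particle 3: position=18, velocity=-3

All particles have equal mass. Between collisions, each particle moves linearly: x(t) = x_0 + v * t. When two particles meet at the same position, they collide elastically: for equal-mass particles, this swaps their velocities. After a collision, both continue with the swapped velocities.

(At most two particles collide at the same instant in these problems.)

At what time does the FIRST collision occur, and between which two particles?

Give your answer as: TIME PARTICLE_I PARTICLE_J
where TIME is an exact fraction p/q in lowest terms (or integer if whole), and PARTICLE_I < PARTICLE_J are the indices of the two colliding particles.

Pair (0,1): pos 2,6 vel 3,4 -> not approaching (rel speed -1 <= 0)
Pair (1,2): pos 6,9 vel 4,-3 -> gap=3, closing at 7/unit, collide at t=3/7
Pair (2,3): pos 9,18 vel -3,-3 -> not approaching (rel speed 0 <= 0)
Earliest collision: t=3/7 between 1 and 2

Answer: 3/7 1 2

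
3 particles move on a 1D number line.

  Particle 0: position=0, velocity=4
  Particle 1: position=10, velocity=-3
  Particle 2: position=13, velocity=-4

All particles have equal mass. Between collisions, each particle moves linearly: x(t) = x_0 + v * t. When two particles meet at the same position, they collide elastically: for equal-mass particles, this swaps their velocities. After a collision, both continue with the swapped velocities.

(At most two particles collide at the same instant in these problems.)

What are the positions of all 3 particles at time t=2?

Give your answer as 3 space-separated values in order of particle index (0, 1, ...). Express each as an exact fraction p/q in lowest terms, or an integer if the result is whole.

Collision at t=10/7: particles 0 and 1 swap velocities; positions: p0=40/7 p1=40/7 p2=51/7; velocities now: v0=-3 v1=4 v2=-4
Collision at t=13/8: particles 1 and 2 swap velocities; positions: p0=41/8 p1=13/2 p2=13/2; velocities now: v0=-3 v1=-4 v2=4
Advance to t=2 (no further collisions before then); velocities: v0=-3 v1=-4 v2=4; positions = 4 5 8

Answer: 4 5 8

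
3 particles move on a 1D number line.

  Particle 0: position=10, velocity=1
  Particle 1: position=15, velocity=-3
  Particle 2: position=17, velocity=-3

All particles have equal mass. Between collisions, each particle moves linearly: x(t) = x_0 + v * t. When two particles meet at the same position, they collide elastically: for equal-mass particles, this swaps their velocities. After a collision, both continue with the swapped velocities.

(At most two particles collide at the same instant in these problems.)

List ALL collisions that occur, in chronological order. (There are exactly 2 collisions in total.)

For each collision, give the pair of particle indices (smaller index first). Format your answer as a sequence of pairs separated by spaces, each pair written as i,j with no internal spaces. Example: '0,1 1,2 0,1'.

Answer: 0,1 1,2

Derivation:
Collision at t=5/4: particles 0 and 1 swap velocities; positions: p0=45/4 p1=45/4 p2=53/4; velocities now: v0=-3 v1=1 v2=-3
Collision at t=7/4: particles 1 and 2 swap velocities; positions: p0=39/4 p1=47/4 p2=47/4; velocities now: v0=-3 v1=-3 v2=1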